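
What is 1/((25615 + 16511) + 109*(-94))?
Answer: 1/31880 ≈ 3.1368e-5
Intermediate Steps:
1/((25615 + 16511) + 109*(-94)) = 1/(42126 - 10246) = 1/31880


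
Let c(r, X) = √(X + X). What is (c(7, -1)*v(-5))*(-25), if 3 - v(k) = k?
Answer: -200*I*√2 ≈ -282.84*I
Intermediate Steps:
c(r, X) = √2*√X (c(r, X) = √(2*X) = √2*√X)
v(k) = 3 - k
(c(7, -1)*v(-5))*(-25) = ((√2*√(-1))*(3 - 1*(-5)))*(-25) = ((√2*I)*(3 + 5))*(-25) = ((I*√2)*8)*(-25) = (8*I*√2)*(-25) = -200*I*√2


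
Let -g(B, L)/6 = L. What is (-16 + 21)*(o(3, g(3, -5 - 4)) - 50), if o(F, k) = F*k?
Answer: 560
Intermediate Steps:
g(B, L) = -6*L
(-16 + 21)*(o(3, g(3, -5 - 4)) - 50) = (-16 + 21)*(3*(-6*(-5 - 4)) - 50) = 5*(3*(-6*(-9)) - 50) = 5*(3*54 - 50) = 5*(162 - 50) = 5*112 = 560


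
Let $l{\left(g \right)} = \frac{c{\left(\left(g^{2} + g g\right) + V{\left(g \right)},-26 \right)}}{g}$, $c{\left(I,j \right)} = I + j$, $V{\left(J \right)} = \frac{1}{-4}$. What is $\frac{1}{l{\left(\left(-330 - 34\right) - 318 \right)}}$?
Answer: $- \frac{2728}{3720887} \approx -0.00073316$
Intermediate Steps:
$V{\left(J \right)} = - \frac{1}{4}$
$l{\left(g \right)} = \frac{- \frac{105}{4} + 2 g^{2}}{g}$ ($l{\left(g \right)} = \frac{\left(\left(g^{2} + g g\right) - \frac{1}{4}\right) - 26}{g} = \frac{\left(\left(g^{2} + g^{2}\right) - \frac{1}{4}\right) - 26}{g} = \frac{\left(2 g^{2} - \frac{1}{4}\right) - 26}{g} = \frac{\left(- \frac{1}{4} + 2 g^{2}\right) - 26}{g} = \frac{- \frac{105}{4} + 2 g^{2}}{g}$)
$\frac{1}{l{\left(\left(-330 - 34\right) - 318 \right)}} = \frac{1}{2 \left(\left(-330 - 34\right) - 318\right) - \frac{105}{4 \left(\left(-330 - 34\right) - 318\right)}} = \frac{1}{2 \left(-364 - 318\right) - \frac{105}{4 \left(-364 - 318\right)}} = \frac{1}{2 \left(-682\right) - \frac{105}{4 \left(-682\right)}} = \frac{1}{-1364 - - \frac{105}{2728}} = \frac{1}{-1364 + \frac{105}{2728}} = \frac{1}{- \frac{3720887}{2728}} = - \frac{2728}{3720887}$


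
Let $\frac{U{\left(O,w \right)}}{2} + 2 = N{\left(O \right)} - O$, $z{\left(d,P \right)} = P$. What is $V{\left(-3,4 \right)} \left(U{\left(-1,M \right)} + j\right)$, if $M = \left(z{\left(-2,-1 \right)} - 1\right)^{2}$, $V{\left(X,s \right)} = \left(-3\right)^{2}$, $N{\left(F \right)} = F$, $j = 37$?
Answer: $297$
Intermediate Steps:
$V{\left(X,s \right)} = 9$
$M = 4$ ($M = \left(-1 - 1\right)^{2} = \left(-2\right)^{2} = 4$)
$U{\left(O,w \right)} = -4$ ($U{\left(O,w \right)} = -4 + 2 \left(O - O\right) = -4 + 2 \cdot 0 = -4 + 0 = -4$)
$V{\left(-3,4 \right)} \left(U{\left(-1,M \right)} + j\right) = 9 \left(-4 + 37\right) = 9 \cdot 33 = 297$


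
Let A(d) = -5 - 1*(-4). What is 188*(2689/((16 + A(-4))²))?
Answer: 505532/225 ≈ 2246.8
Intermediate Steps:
A(d) = -1 (A(d) = -5 + 4 = -1)
188*(2689/((16 + A(-4))²)) = 188*(2689/((16 - 1)²)) = 188*(2689/(15²)) = 188*(2689/225) = 505532/225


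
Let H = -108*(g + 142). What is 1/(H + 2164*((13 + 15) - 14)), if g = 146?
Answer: -1/808 ≈ -0.0012376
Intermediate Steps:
H = -31104 (H = -108*(146 + 142) = -108*288 = -31104)
1/(H + 2164*((13 + 15) - 14)) = 1/(-31104 + 2164*((13 + 15) - 14)) = 1/(-31104 + 2164*(28 - 14)) = 1/(-31104 + 2164*14) = 1/(-31104 + 30296) = 1/(-808) = -1/808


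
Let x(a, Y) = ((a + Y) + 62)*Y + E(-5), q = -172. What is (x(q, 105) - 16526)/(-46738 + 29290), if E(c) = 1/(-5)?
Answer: 10657/10905 ≈ 0.97726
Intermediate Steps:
E(c) = -⅕
x(a, Y) = -⅕ + Y*(62 + Y + a) (x(a, Y) = ((a + Y) + 62)*Y - ⅕ = ((Y + a) + 62)*Y - ⅕ = (62 + Y + a)*Y - ⅕ = Y*(62 + Y + a) - ⅕ = -⅕ + Y*(62 + Y + a))
(x(q, 105) - 16526)/(-46738 + 29290) = ((-⅕ + 105² + 62*105 + 105*(-172)) - 16526)/(-46738 + 29290) = ((-⅕ + 11025 + 6510 - 18060) - 16526)/(-17448) = (-2626/5 - 16526)*(-1/17448) = -85256/5*(-1/17448) = 10657/10905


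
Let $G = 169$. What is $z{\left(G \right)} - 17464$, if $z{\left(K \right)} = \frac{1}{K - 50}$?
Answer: $- \frac{2078215}{119} \approx -17464.0$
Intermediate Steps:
$z{\left(K \right)} = \frac{1}{-50 + K}$
$z{\left(G \right)} - 17464 = \frac{1}{-50 + 169} - 17464 = \frac{1}{119} - 17464 = - \frac{2078215}{119}$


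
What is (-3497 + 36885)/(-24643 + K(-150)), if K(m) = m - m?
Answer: -33388/24643 ≈ -1.3549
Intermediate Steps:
K(m) = 0
(-3497 + 36885)/(-24643 + K(-150)) = (-3497 + 36885)/(-24643 + 0) = 33388/(-24643) = 33388*(-1/24643) = -33388/24643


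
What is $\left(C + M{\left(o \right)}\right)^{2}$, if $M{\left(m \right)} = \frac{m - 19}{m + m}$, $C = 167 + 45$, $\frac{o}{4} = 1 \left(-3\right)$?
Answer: $\frac{26204161}{576} \approx 45493.0$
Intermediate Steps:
$o = -12$ ($o = 4 \cdot 1 \left(-3\right) = 4 \left(-3\right) = -12$)
$C = 212$
$M{\left(m \right)} = \frac{-19 + m}{2 m}$
$\left(C + M{\left(o \right)}\right)^{2} = \left(212 + \frac{-19 - 12}{2 \left(-12\right)}\right)^{2} = \left(212 + \frac{1}{2} \left(- \frac{1}{12}\right) \left(-31\right)\right)^{2} = \left(212 + \frac{31}{24}\right)^{2} = \left(\frac{5119}{24}\right)^{2} = \frac{26204161}{576}$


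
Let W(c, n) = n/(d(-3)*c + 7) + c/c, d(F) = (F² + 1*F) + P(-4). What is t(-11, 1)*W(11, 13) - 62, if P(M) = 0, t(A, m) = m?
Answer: -4440/73 ≈ -60.822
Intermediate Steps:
d(F) = F + F² (d(F) = (F² + 1*F) + 0 = (F² + F) + 0 = (F + F²) + 0 = F + F²)
W(c, n) = 1 + n/(7 + 6*c) (W(c, n) = n/((-3*(1 - 3))*c + 7) + c/c = n/((-3*(-2))*c + 7) + 1 = n/(6*c + 7) + 1 = n/(7 + 6*c) + 1 = 1 + n/(7 + 6*c))
t(-11, 1)*W(11, 13) - 62 = 1*((7 + 13 + 6*11)/(7 + 6*11)) - 62 = 1*((7 + 13 + 66)/(7 + 66)) - 62 = 1*(86/73) - 62 = 86/73 - 62 = -4440/73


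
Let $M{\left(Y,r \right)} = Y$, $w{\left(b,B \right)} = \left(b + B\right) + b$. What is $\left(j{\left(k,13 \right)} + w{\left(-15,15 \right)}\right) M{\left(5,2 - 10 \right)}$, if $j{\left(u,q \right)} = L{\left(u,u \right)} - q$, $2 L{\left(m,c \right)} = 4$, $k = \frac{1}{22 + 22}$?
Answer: $-130$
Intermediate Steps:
$w{\left(b,B \right)} = B + 2 b$ ($w{\left(b,B \right)} = \left(B + b\right) + b = B + 2 b$)
$k = \frac{1}{44} \approx 0.022727$
$L{\left(m,c \right)} = 2$ ($L{\left(m,c \right)} = \frac{1}{2} \cdot 4 = 2$)
$j{\left(u,q \right)} = 2 - q$
$\left(j{\left(k,13 \right)} + w{\left(-15,15 \right)}\right) M{\left(5,2 - 10 \right)} = \left(\left(2 - 13\right) + \left(15 + 2 \left(-15\right)\right)\right) 5 = \left(\left(2 - 13\right) + \left(15 - 30\right)\right) 5 = \left(-11 - 15\right) 5 = \left(-26\right) 5 = -130$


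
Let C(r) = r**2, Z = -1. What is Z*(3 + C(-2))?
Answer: -7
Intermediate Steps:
Z*(3 + C(-2)) = -(3 + (-2)**2) = -(3 + 4) = -1*7 = -7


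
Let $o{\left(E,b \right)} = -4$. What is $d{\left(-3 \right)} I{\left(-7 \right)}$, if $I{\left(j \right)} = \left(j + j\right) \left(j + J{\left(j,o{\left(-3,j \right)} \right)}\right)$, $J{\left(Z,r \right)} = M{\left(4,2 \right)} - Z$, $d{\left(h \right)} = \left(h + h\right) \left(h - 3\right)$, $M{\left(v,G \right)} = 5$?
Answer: $-2520$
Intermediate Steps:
$d{\left(h \right)} = 2 h \left(-3 + h\right)$
$J{\left(Z,r \right)} = 5 - Z$
$I{\left(j \right)} = 10 j$ ($I{\left(j \right)} = \left(j + j\right) \left(j - \left(-5 + j\right)\right) = 2 j 5 = 10 j$)
$d{\left(-3 \right)} I{\left(-7 \right)} = 2 \left(-3\right) \left(-3 - 3\right) 10 \left(-7\right) = 2 \left(-3\right) \left(-6\right) \left(-70\right) = 36 \left(-70\right) = -2520$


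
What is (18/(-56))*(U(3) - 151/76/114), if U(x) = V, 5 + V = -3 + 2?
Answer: 156405/80864 ≈ 1.9342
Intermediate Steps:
V = -6 (V = -5 + (-3 + 2) = -5 - 1 = -6)
U(x) = -6
(18/(-56))*(U(3) - 151/76/114) = (18/(-56))*(-6 - 151/76/114) = (18*(-1/56))*(-6 - 151*1/76*(1/114)) = -9*(-6 - 151/76*1/114)/28 = -9*(-6 - 151/8664)/28 = -9/28*(-52135/8664) = 156405/80864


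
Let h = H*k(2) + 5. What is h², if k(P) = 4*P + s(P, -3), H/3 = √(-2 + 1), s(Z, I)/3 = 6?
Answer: -6059 + 780*I ≈ -6059.0 + 780.0*I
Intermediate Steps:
s(Z, I) = 18 (s(Z, I) = 3*6 = 18)
H = 3*I (H = 3*√(-2 + 1) = 3*√(-1) = 3*I ≈ 3.0*I)
k(P) = 18 + 4*P (k(P) = 4*P + 18 = 18 + 4*P)
h = 5 + 78*I (h = (3*I)*(18 + 4*2) + 5 = (3*I)*(18 + 8) + 5 = (3*I)*26 + 5 = 78*I + 5 = 5 + 78*I ≈ 5.0 + 78.0*I)
h² = (5 + 78*I)²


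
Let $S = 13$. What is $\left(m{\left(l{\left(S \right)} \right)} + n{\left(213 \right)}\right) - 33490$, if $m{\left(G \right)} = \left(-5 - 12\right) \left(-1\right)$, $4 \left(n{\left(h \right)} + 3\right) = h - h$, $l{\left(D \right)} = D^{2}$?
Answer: $-33476$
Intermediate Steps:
$n{\left(h \right)} = -3$ ($n{\left(h \right)} = -3 + \frac{h - h}{4} = -3 + \frac{1}{4} \cdot 0 = -3 + 0 = -3$)
$m{\left(G \right)} = 17$ ($m{\left(G \right)} = \left(-17\right) \left(-1\right) = 17$)
$\left(m{\left(l{\left(S \right)} \right)} + n{\left(213 \right)}\right) - 33490 = \left(17 - 3\right) - 33490 = 14 - 33490 = -33476$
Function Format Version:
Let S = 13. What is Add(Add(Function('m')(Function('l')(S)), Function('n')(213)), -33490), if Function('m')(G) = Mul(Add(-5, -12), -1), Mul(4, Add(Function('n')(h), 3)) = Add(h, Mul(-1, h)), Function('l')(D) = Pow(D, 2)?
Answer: -33476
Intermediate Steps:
Function('n')(h) = -3 (Function('n')(h) = Add(-3, Mul(Rational(1, 4), Add(h, Mul(-1, h)))) = Add(-3, Mul(Rational(1, 4), 0)) = Add(-3, 0) = -3)
Function('m')(G) = 17 (Function('m')(G) = Mul(-17, -1) = 17)
Add(Add(Function('m')(Function('l')(S)), Function('n')(213)), -33490) = Add(Add(17, -3), -33490) = Add(14, -33490) = -33476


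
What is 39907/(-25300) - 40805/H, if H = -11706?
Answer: 282607579/148080900 ≈ 1.9085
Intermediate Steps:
39907/(-25300) - 40805/H = 39907/(-25300) - 40805/(-11706) = 39907*(-1/25300) - 40805*(-1/11706) = -39907/25300 + 40805/11706 = 282607579/148080900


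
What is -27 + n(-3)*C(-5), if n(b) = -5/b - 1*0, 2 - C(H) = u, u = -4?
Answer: -17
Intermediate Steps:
C(H) = 6 (C(H) = 2 - 1*(-4) = 2 + 4 = 6)
n(b) = -5/b (n(b) = -5/b + 0 = -5/b)
-27 + n(-3)*C(-5) = -27 - 5/(-3)*6 = -27 - 5*(-⅓)*6 = -27 + (5/3)*6 = -27 + 10 = -17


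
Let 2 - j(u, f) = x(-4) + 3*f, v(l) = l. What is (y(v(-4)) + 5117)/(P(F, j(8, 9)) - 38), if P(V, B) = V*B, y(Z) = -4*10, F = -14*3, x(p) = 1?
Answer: 5077/1054 ≈ 4.8169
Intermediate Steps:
F = -42
j(u, f) = 1 - 3*f (j(u, f) = 2 - (1 + 3*f) = 2 + (-1 - 3*f) = 1 - 3*f)
y(Z) = -40
P(V, B) = B*V
(y(v(-4)) + 5117)/(P(F, j(8, 9)) - 38) = (-40 + 5117)/((1 - 3*9)*(-42) - 38) = 5077/((1 - 27)*(-42) - 38) = 5077/(-26*(-42) - 38) = 5077/(1092 - 38) = 5077/1054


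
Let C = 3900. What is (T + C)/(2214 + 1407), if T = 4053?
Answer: 2651/1207 ≈ 2.1964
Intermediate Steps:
(T + C)/(2214 + 1407) = (4053 + 3900)/(2214 + 1407) = 7953/3621 = 7953*(1/3621) = 2651/1207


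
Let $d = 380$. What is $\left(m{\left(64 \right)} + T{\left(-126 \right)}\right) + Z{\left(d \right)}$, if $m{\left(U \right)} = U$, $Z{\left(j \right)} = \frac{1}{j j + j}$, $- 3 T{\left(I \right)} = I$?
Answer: $\frac{15346681}{144780} \approx 106.0$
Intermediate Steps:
$T{\left(I \right)} = - \frac{I}{3}$
$Z{\left(j \right)} = \frac{1}{j + j^{2}}$ ($Z{\left(j \right)} = \frac{1}{j^{2} + j} = \frac{1}{j + j^{2}}$)
$\left(m{\left(64 \right)} + T{\left(-126 \right)}\right) + Z{\left(d \right)} = \left(64 - -42\right) + \frac{1}{380 \left(1 + 380\right)} = \left(64 + 42\right) + \frac{1}{380 \cdot 381} = 106 + \frac{1}{380} \cdot \frac{1}{381} = 106 + \frac{1}{144780} = \frac{15346681}{144780}$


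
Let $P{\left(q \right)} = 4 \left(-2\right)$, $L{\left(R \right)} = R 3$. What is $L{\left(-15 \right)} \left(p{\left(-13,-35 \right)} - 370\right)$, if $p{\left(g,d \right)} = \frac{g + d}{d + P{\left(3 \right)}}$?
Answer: $\frac{713790}{43} \approx 16600.0$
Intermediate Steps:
$L{\left(R \right)} = 3 R$
$P{\left(q \right)} = -8$
$p{\left(g,d \right)} = \frac{d + g}{-8 + d}$ ($p{\left(g,d \right)} = \frac{g + d}{d - 8} = \frac{d + g}{-8 + d}$)
$L{\left(-15 \right)} \left(p{\left(-13,-35 \right)} - 370\right) = 3 \left(-15\right) \left(\frac{-35 - 13}{-8 - 35} - 370\right) = - 45 \left(\frac{1}{-43} \left(-48\right) - 370\right) = - 45 \left(\left(- \frac{1}{43}\right) \left(-48\right) - 370\right) = - 45 \left(\frac{48}{43} - 370\right) = \left(-45\right) \left(- \frac{15862}{43}\right) = \frac{713790}{43}$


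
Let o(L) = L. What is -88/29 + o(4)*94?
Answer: 10816/29 ≈ 372.97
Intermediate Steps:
-88/29 + o(4)*94 = -88/29 + 4*94 = -88*1/29 + 376 = -88/29 + 376 = 10816/29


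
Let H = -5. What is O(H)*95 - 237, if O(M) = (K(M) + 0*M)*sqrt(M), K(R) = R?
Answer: -237 - 475*I*sqrt(5) ≈ -237.0 - 1062.1*I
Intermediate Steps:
O(M) = M**(3/2) (O(M) = (M + 0*M)*sqrt(M) = (M + 0)*sqrt(M) = M*sqrt(M) = M**(3/2))
O(H)*95 - 237 = (-5)**(3/2)*95 - 237 = -5*I*sqrt(5)*95 - 237 = -475*I*sqrt(5) - 237 = -237 - 475*I*sqrt(5)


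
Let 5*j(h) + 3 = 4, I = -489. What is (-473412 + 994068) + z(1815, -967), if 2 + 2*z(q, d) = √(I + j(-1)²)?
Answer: 520655 + 4*I*√191/5 ≈ 5.2066e+5 + 11.056*I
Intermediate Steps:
j(h) = ⅕ (j(h) = -⅗ + (⅕)*4 = -⅗ + ⅘ = ⅕)
z(q, d) = -1 + 4*I*√191/5 (z(q, d) = -1 + √(-489 + (⅕)²)/2 = -1 + √(-489 + 1/25)/2 = -1 + √(-12224/25)/2 = -1 + (8*I*√191/5)/2 = -1 + 4*I*√191/5)
(-473412 + 994068) + z(1815, -967) = (-473412 + 994068) + (-1 + 4*I*√191/5) = 520656 + (-1 + 4*I*√191/5) = 520655 + 4*I*√191/5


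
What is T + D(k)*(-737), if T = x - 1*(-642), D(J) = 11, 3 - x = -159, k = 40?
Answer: -7303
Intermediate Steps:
x = 162 (x = 3 - 1*(-159) = 3 + 159 = 162)
T = 804 (T = 162 - 1*(-642) = 162 + 642 = 804)
T + D(k)*(-737) = 804 + 11*(-737) = 804 - 8107 = -7303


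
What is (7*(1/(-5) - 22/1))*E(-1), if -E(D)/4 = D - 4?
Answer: -3108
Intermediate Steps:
E(D) = 16 - 4*D (E(D) = -4*(D - 4) = -4*(-4 + D) = 16 - 4*D)
(7*(1/(-5) - 22/1))*E(-1) = (7*(1/(-5) - 22/1))*(16 - 4*(-1)) = (7*(1*(-1/5) - 22*1))*(16 + 4) = (7*(-1/5 - 22))*20 = (7*(-111/5))*20 = -777/5*20 = -3108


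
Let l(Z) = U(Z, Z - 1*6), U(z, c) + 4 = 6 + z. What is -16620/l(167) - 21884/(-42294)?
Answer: -349613942/3573843 ≈ -97.826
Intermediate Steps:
U(z, c) = 2 + z (U(z, c) = -4 + (6 + z) = 2 + z)
l(Z) = 2 + Z
-16620/l(167) - 21884/(-42294) = -16620/(2 + 167) - 21884/(-42294) = -16620/169 - 21884*(-1/42294) = -16620*1/169 + 10942/21147 = -16620/169 + 10942/21147 = -349613942/3573843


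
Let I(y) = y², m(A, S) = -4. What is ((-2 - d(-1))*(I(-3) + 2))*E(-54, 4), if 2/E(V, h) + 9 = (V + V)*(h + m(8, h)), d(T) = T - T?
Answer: 44/9 ≈ 4.8889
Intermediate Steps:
d(T) = 0
E(V, h) = 2/(-9 + 2*V*(-4 + h)) (E(V, h) = 2/(-9 + (V + V)*(h - 4)) = 2/(-9 + (2*V)*(-4 + h)) = 2/(-9 + 2*V*(-4 + h)))
((-2 - d(-1))*(I(-3) + 2))*E(-54, 4) = ((-2 - 1*0)*((-3)² + 2))*(2/(-9 - 8*(-54) + 2*(-54)*4)) = ((-2 + 0)*(9 + 2))*(2/(-9 + 432 - 432)) = (-2*11)*(2/(-9)) = -44*(-1)/9 = -22*(-2/9) = 44/9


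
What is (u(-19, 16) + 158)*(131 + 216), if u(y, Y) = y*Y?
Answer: -50662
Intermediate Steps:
u(y, Y) = Y*y
(u(-19, 16) + 158)*(131 + 216) = (16*(-19) + 158)*(131 + 216) = (-304 + 158)*347 = -146*347 = -50662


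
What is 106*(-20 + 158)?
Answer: 14628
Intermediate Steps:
106*(-20 + 158) = 106*138 = 14628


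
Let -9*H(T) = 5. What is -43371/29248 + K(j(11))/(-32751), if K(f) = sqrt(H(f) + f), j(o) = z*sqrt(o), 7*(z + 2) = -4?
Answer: -43371/29248 - I*sqrt(245 + 1134*sqrt(11))/687771 ≈ -1.4829 - 9.2027e-5*I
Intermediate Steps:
z = -18/7 (z = -2 + (1/7)*(-4) = -2 - 4/7 = -18/7 ≈ -2.5714)
H(T) = -5/9 (H(T) = -1/9*5 = -5/9)
j(o) = -18*sqrt(o)/7
K(f) = sqrt(-5/9 + f)
-43371/29248 + K(j(11))/(-32751) = -43371/29248 + (sqrt(-5 + 9*(-18*sqrt(11)/7))/3)/(-32751) = -43371*1/29248 + (sqrt(-5 - 162*sqrt(11)/7)/3)*(-1/32751) = -43371/29248 - sqrt(-5 - 162*sqrt(11)/7)/98253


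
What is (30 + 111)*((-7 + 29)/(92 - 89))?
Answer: 1034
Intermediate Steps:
(30 + 111)*((-7 + 29)/(92 - 89)) = 141*(22/3) = 1034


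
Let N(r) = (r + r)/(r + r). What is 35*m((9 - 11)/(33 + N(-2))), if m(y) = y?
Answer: -35/17 ≈ -2.0588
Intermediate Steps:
N(r) = 1 (N(r) = (2*r)/((2*r)) = (2*r)*(1/(2*r)) = 1)
35*m((9 - 11)/(33 + N(-2))) = 35*((9 - 11)/(33 + 1)) = 35*(-2/34) = 35*(-2*1/34) = 35*(-1/17) = -35/17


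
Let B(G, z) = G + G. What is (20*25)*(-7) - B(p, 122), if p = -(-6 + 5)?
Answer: -3502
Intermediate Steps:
p = 1 (p = -1*(-1) = 1)
B(G, z) = 2*G
(20*25)*(-7) - B(p, 122) = (20*25)*(-7) - 2 = 500*(-7) - 1*2 = -3500 - 2 = -3502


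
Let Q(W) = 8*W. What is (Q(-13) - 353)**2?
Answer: 208849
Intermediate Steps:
(Q(-13) - 353)**2 = (8*(-13) - 353)**2 = (-104 - 353)**2 = (-457)**2 = 208849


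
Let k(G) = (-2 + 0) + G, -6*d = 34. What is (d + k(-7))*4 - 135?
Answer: -581/3 ≈ -193.67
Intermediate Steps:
d = -17/3 (d = -⅙*34 = -17/3 ≈ -5.6667)
k(G) = -2 + G
(d + k(-7))*4 - 135 = (-17/3 + (-2 - 7))*4 - 135 = (-17/3 - 9)*4 - 135 = -44/3*4 - 135 = -176/3 - 135 = -581/3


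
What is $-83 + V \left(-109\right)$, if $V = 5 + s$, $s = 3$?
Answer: $-955$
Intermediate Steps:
$V = 8$ ($V = 5 + 3 = 8$)
$-83 + V \left(-109\right) = -83 + 8 \left(-109\right) = -83 - 872 = -955$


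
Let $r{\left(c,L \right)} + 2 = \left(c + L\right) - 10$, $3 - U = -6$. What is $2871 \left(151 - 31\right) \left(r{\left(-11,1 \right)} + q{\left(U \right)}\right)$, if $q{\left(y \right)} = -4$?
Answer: $-8957520$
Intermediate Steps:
$U = 9$ ($U = 3 - -6 = 3 + 6 = 9$)
$r{\left(c,L \right)} = -12 + L + c$ ($r{\left(c,L \right)} = -2 - \left(10 - L - c\right) = -2 + \left(-10 + L + c\right) = -12 + L + c$)
$2871 \left(151 - 31\right) \left(r{\left(-11,1 \right)} + q{\left(U \right)}\right) = 2871 \left(151 - 31\right) \left(\left(-12 + 1 - 11\right) - 4\right) = 2871 \cdot 120 \left(-22 - 4\right) = 2871 \cdot 120 \left(-26\right) = 2871 \left(-3120\right) = -8957520$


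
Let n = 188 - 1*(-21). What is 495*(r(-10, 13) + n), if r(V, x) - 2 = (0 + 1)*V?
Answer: 99495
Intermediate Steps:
r(V, x) = 2 + V (r(V, x) = 2 + (0 + 1)*V = 2 + 1*V = 2 + V)
n = 209 (n = 188 + 21 = 209)
495*(r(-10, 13) + n) = 495*((2 - 10) + 209) = 495*(-8 + 209) = 495*201 = 99495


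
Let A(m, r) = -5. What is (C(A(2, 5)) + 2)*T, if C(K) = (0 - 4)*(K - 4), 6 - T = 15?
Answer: -342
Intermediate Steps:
T = -9 (T = 6 - 1*15 = 6 - 15 = -9)
C(K) = 16 - 4*K (C(K) = -4*(-4 + K) = 16 - 4*K)
(C(A(2, 5)) + 2)*T = ((16 - 4*(-5)) + 2)*(-9) = ((16 + 20) + 2)*(-9) = (36 + 2)*(-9) = 38*(-9) = -342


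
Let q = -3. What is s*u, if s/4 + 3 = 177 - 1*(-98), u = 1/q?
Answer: -1088/3 ≈ -362.67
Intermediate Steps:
u = -⅓ (u = 1/(-3) = -⅓ ≈ -0.33333)
s = 1088 (s = -12 + 4*(177 - 1*(-98)) = -12 + 4*(177 + 98) = -12 + 4*275 = -12 + 1100 = 1088)
s*u = 1088*(-⅓) = -1088/3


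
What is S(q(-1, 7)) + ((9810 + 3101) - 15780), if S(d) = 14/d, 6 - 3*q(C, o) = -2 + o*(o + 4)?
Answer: -66001/23 ≈ -2869.6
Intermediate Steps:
q(C, o) = 8/3 - o*(4 + o)/3 (q(C, o) = 2 - (-2 + o*(o + 4))/3 = 2 - (-2 + o*(4 + o))/3 = 2 + (⅔ - o*(4 + o)/3) = 8/3 - o*(4 + o)/3)
S(q(-1, 7)) + ((9810 + 3101) - 15780) = 14/(8/3 - 4/3*7 - ⅓*7²) + ((9810 + 3101) - 15780) = 14/(8/3 - 28/3 - ⅓*49) + (12911 - 15780) = 14/(8/3 - 28/3 - 49/3) - 2869 = 14/(-23) - 2869 = 14*(-1/23) - 2869 = -14/23 - 2869 = -66001/23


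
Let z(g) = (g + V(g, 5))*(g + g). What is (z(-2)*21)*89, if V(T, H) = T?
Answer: 29904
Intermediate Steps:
z(g) = 4*g² (z(g) = (g + g)*(g + g) = (2*g)*(2*g) = 4*g²)
(z(-2)*21)*89 = ((4*(-2)²)*21)*89 = ((4*4)*21)*89 = (16*21)*89 = 336*89 = 29904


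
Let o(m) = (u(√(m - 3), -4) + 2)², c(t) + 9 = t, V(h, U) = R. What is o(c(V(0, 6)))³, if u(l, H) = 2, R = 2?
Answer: 4096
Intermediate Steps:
V(h, U) = 2
c(t) = -9 + t
o(m) = 16 (o(m) = (2 + 2)² = 4² = 16)
o(c(V(0, 6)))³ = 16³ = 4096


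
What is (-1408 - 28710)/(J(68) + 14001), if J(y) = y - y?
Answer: -30118/14001 ≈ -2.1511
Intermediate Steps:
J(y) = 0
(-1408 - 28710)/(J(68) + 14001) = (-1408 - 28710)/(0 + 14001) = -30118/14001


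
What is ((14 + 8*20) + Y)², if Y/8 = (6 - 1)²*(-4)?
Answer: 391876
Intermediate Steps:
Y = -800 (Y = 8*((6 - 1)²*(-4)) = 8*(5²*(-4)) = 8*(25*(-4)) = 8*(-100) = -800)
((14 + 8*20) + Y)² = ((14 + 8*20) - 800)² = ((14 + 160) - 800)² = (174 - 800)² = (-626)² = 391876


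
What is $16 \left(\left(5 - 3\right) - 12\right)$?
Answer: $-160$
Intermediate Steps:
$16 \left(\left(5 - 3\right) - 12\right) = 16 \left(2 - 12\right) = 16 \left(-10\right) = -160$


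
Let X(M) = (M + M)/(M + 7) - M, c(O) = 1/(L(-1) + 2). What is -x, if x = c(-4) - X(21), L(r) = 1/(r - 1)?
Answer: -121/6 ≈ -20.167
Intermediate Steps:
L(r) = 1/(-1 + r)
c(O) = ⅔ (c(O) = 1/(1/(-1 - 1) + 2) = 1/(1/(-2) + 2) = 1/(-½ + 2) = 1/(3/2) = ⅔)
X(M) = -M + 2*M/(7 + M) (X(M) = (2*M)/(7 + M) - M = 2*M/(7 + M) - M = -M + 2*M/(7 + M))
x = 121/6 (x = ⅔ - (-1)*21*(5 + 21)/(7 + 21) = ⅔ - (-1)*21*26/28 = ⅔ - 1*(-39/2) = ⅔ + 39/2 = 121/6 ≈ 20.167)
-x = -1*121/6 = -121/6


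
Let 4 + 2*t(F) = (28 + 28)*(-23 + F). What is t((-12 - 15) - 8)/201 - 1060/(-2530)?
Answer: -130024/16951 ≈ -7.6706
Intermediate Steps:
t(F) = -646 + 28*F (t(F) = -2 + ((28 + 28)*(-23 + F))/2 = -2 + (56*(-23 + F))/2 = -2 + (-1288 + 56*F)/2 = -2 + (-644 + 28*F) = -646 + 28*F)
t((-12 - 15) - 8)/201 - 1060/(-2530) = (-646 + 28*((-12 - 15) - 8))/201 - 1060/(-2530) = (-646 + 28*(-27 - 8))*(1/201) - 1060*(-1/2530) = (-646 + 28*(-35))*(1/201) + 106/253 = (-646 - 980)*(1/201) + 106/253 = -1626*1/201 + 106/253 = -542/67 + 106/253 = -130024/16951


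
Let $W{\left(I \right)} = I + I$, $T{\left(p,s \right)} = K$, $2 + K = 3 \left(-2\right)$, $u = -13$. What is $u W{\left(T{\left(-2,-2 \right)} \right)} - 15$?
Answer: $193$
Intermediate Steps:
$K = -8$ ($K = -2 + 3 \left(-2\right) = -2 - 6 = -8$)
$T{\left(p,s \right)} = -8$
$W{\left(I \right)} = 2 I$
$u W{\left(T{\left(-2,-2 \right)} \right)} - 15 = - 13 \cdot 2 \left(-8\right) - 15 = \left(-13\right) \left(-16\right) - 15 = 208 - 15 = 193$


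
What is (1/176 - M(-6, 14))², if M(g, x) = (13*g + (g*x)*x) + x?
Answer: 47629134081/30976 ≈ 1.5376e+6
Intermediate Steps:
M(g, x) = x + 13*g + g*x² (M(g, x) = (13*g + g*x²) + x = x + 13*g + g*x²)
(1/176 - M(-6, 14))² = (1/176 - (14 + 13*(-6) - 6*14²))² = (1/176 - (14 - 78 - 6*196))² = (1/176 - (14 - 78 - 1176))² = (1/176 - 1*(-1240))² = (1/176 + 1240)² = (218241/176)² = 47629134081/30976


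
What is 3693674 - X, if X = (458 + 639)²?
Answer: 2490265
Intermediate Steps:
X = 1203409 (X = 1097² = 1203409)
3693674 - X = 3693674 - 1*1203409 = 3693674 - 1203409 = 2490265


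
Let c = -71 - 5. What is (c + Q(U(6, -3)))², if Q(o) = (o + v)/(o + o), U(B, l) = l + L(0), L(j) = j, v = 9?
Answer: 5929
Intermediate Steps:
c = -76
U(B, l) = l (U(B, l) = l + 0 = l)
Q(o) = (9 + o)/(2*o) (Q(o) = (o + 9)/(o + o) = (9 + o)/((2*o)) = (9 + o)*(1/(2*o)) = (9 + o)/(2*o))
(c + Q(U(6, -3)))² = (-76 + (½)*(9 - 3)/(-3))² = (-76 + (½)*(-⅓)*6)² = (-76 - 1)² = (-77)² = 5929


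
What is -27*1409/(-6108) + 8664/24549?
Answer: 109648591/16660588 ≈ 6.5813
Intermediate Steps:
-27*1409/(-6108) + 8664/24549 = -38043*(-1/6108) + 8664*(1/24549) = 12681/2036 + 2888/8183 = 109648591/16660588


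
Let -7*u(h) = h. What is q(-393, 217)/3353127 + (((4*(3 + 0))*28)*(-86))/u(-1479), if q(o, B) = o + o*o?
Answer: -75335095080/551030537 ≈ -136.72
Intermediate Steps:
u(h) = -h/7
q(o, B) = o + o²
q(-393, 217)/3353127 + (((4*(3 + 0))*28)*(-86))/u(-1479) = -393*(1 - 393)/3353127 + (((4*(3 + 0))*28)*(-86))/((-⅐*(-1479))) = -393*(-392)*(1/3353127) + (((4*3)*28)*(-86))/(1479/7) = 154056*(1/3353127) + ((12*28)*(-86))*(7/1479) = 51352/1117709 + (336*(-86))*(7/1479) = 51352/1117709 - 28896*7/1479 = 51352/1117709 - 67424/493 = -75335095080/551030537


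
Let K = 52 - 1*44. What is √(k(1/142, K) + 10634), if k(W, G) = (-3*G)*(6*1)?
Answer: √10490 ≈ 102.42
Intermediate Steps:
K = 8 (K = 52 - 44 = 8)
k(W, G) = -18*G (k(W, G) = -3*G*6 = -18*G)
√(k(1/142, K) + 10634) = √(-18*8 + 10634) = √(-144 + 10634) = √10490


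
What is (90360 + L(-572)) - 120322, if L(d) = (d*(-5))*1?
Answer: -27102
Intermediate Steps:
L(d) = -5*d (L(d) = -5*d*1 = -5*d)
(90360 + L(-572)) - 120322 = (90360 - 5*(-572)) - 120322 = (90360 + 2860) - 120322 = 93220 - 120322 = -27102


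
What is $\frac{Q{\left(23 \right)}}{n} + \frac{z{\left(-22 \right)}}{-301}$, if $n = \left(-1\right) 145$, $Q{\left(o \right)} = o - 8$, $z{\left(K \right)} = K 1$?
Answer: $- \frac{265}{8729} \approx -0.030359$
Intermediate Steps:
$z{\left(K \right)} = K$
$Q{\left(o \right)} = -8 + o$ ($Q{\left(o \right)} = o - 8 = -8 + o$)
$n = -145$
$\frac{Q{\left(23 \right)}}{n} + \frac{z{\left(-22 \right)}}{-301} = \frac{-8 + 23}{-145} - \frac{22}{-301} = 15 \left(- \frac{1}{145}\right) - - \frac{22}{301} = - \frac{3}{29} + \frac{22}{301} = - \frac{265}{8729}$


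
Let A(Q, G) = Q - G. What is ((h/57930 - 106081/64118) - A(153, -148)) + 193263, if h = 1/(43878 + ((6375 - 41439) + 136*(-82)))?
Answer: 837849616057511891/4342081860060 ≈ 1.9296e+5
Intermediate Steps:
h = -1/2338 (h = 1/(43878 + (-35064 - 11152)) = 1/(43878 - 46216) = 1/(-2338) = -1/2338 ≈ -0.00042772)
((h/57930 - 106081/64118) - A(153, -148)) + 193263 = ((-1/2338/57930 - 106081/64118) - (153 - 1*(-148))) + 193263 = ((-1/2338*1/57930 - 106081*1/64118) - (153 + 148)) + 193263 = ((-1/135440340 - 106081/64118) - 1*301) + 193263 = (-7183823385829/4342081860060 - 301) + 193263 = -1314150463263889/4342081860060 + 193263 = 837849616057511891/4342081860060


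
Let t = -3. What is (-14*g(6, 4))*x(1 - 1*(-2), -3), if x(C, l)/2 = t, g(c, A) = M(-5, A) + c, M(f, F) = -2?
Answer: 336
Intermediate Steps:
g(c, A) = -2 + c
x(C, l) = -6 (x(C, l) = 2*(-3) = -6)
(-14*g(6, 4))*x(1 - 1*(-2), -3) = -14*(-2 + 6)*(-6) = -14*4*(-6) = -56*(-6) = 336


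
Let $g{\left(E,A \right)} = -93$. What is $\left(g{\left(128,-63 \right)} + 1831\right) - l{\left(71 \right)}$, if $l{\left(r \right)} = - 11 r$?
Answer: $2519$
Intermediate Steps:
$\left(g{\left(128,-63 \right)} + 1831\right) - l{\left(71 \right)} = \left(-93 + 1831\right) - \left(-11\right) 71 = 1738 - -781 = 1738 + 781 = 2519$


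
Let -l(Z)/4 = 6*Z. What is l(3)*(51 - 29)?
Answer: -1584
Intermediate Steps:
l(Z) = -24*Z
l(3)*(51 - 29) = (-24*3)*(51 - 29) = -72*22 = -1584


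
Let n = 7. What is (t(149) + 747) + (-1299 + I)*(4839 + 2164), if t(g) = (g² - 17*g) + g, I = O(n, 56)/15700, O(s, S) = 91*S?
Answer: -35615685203/3925 ≈ -9.0741e+6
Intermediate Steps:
I = 1274/3925 (I = (91*56)/15700 = 5096*(1/15700) = 1274/3925 ≈ 0.32459)
t(g) = g² - 16*g
(t(149) + 747) + (-1299 + I)*(4839 + 2164) = (149*(-16 + 149) + 747) + (-1299 + 1274/3925)*(4839 + 2164) = (149*133 + 747) - 5097301/3925*7003 = (19817 + 747) - 35696398903/3925 = 20564 - 35696398903/3925 = -35615685203/3925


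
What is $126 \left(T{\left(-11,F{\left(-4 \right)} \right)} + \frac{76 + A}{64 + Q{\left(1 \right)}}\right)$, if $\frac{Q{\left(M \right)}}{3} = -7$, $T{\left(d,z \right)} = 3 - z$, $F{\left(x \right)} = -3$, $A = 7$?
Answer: $\frac{42966}{43} \approx 999.21$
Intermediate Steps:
$Q{\left(M \right)} = -21$ ($Q{\left(M \right)} = 3 \left(-7\right) = -21$)
$126 \left(T{\left(-11,F{\left(-4 \right)} \right)} + \frac{76 + A}{64 + Q{\left(1 \right)}}\right) = 126 \left(\left(3 - -3\right) + \frac{76 + 7}{64 - 21}\right) = 126 \left(\left(3 + 3\right) + \frac{83}{43}\right) = 126 \left(6 + 83 \cdot \frac{1}{43}\right) = 126 \left(6 + \frac{83}{43}\right) = 126 \cdot \frac{341}{43} = \frac{42966}{43}$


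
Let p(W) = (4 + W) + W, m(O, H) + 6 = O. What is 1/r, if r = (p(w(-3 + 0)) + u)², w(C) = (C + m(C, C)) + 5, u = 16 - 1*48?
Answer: 1/1764 ≈ 0.00056689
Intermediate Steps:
m(O, H) = -6 + O
u = -32 (u = 16 - 48 = -32)
w(C) = -1 + 2*C (w(C) = (C + (-6 + C)) + 5 = (-6 + 2*C) + 5 = -1 + 2*C)
p(W) = 4 + 2*W
r = 1764 (r = ((4 + 2*(-1 + 2*(-3 + 0))) - 32)² = ((4 + 2*(-1 + 2*(-3))) - 32)² = ((4 + 2*(-1 - 6)) - 32)² = ((4 + 2*(-7)) - 32)² = ((4 - 14) - 32)² = (-10 - 32)² = (-42)² = 1764)
1/r = 1/1764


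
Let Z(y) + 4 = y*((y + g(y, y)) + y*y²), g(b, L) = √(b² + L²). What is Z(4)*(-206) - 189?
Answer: -55397 - 3296*√2 ≈ -60058.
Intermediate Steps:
g(b, L) = √(L² + b²)
Z(y) = -4 + y*(y + y³ + √2*√(y²)) (Z(y) = -4 + y*((y + √(y² + y²)) + y*y²) = -4 + y*((y + √(2*y²)) + y³) = -4 + y*((y + √2*√(y²)) + y³) = -4 + y*(y + y³ + √2*√(y²)))
Z(4)*(-206) - 189 = (-4 + 4² + 4⁴ + 4*√2*√(4²))*(-206) - 189 = (-4 + 16 + 256 + 4*√2*√16)*(-206) - 189 = (-4 + 16 + 256 + 4*√2*4)*(-206) - 189 = (-4 + 16 + 256 + 16*√2)*(-206) - 189 = (268 + 16*√2)*(-206) - 189 = (-55208 - 3296*√2) - 189 = -55397 - 3296*√2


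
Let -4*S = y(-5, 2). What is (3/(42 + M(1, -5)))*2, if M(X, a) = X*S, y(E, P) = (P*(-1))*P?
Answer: 6/43 ≈ 0.13953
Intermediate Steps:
y(E, P) = -P**2 (y(E, P) = (-P)*P = -P**2)
S = 1 (S = -(-1)*2**2/4 = -(-1)*4/4 = -1/4*(-4) = 1)
M(X, a) = X (M(X, a) = X*1 = X)
(3/(42 + M(1, -5)))*2 = (3/(42 + 1))*2 = (3/43)*2 = 6/43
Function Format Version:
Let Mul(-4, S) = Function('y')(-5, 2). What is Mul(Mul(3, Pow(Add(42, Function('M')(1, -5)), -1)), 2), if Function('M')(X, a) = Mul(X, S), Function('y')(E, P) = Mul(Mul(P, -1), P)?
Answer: Rational(6, 43) ≈ 0.13953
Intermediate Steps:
Function('y')(E, P) = Mul(-1, Pow(P, 2)) (Function('y')(E, P) = Mul(Mul(-1, P), P) = Mul(-1, Pow(P, 2)))
S = 1 (S = Mul(Rational(-1, 4), Mul(-1, Pow(2, 2))) = Mul(Rational(-1, 4), Mul(-1, 4)) = Mul(Rational(-1, 4), -4) = 1)
Function('M')(X, a) = X (Function('M')(X, a) = Mul(X, 1) = X)
Mul(Mul(3, Pow(Add(42, Function('M')(1, -5)), -1)), 2) = Mul(Mul(3, Pow(Add(42, 1), -1)), 2) = Mul(Mul(3, Pow(43, -1)), 2) = Mul(Mul(3, Rational(1, 43)), 2) = Mul(Rational(3, 43), 2) = Rational(6, 43)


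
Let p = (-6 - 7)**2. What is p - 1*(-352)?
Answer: 521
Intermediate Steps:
p = 169 (p = (-13)**2 = 169)
p - 1*(-352) = 169 - 1*(-352) = 169 + 352 = 521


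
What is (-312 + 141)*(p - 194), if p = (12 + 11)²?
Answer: -57285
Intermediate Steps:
p = 529 (p = 23² = 529)
(-312 + 141)*(p - 194) = (-312 + 141)*(529 - 194) = -171*335 = -57285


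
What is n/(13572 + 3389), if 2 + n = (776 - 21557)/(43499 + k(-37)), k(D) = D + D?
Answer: -11959/81836825 ≈ -0.00014613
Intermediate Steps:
k(D) = 2*D
n = -11959/4825 (n = -2 + (776 - 21557)/(43499 + 2*(-37)) = -2 - 20781/(43499 - 74) = -2 - 20781/43425 = -2 - 20781*1/43425 = -2 - 2309/4825 = -11959/4825 ≈ -2.4785)
n/(13572 + 3389) = -11959/(4825*(13572 + 3389)) = -11959/4825/16961 = -11959/4825*1/16961 = -11959/81836825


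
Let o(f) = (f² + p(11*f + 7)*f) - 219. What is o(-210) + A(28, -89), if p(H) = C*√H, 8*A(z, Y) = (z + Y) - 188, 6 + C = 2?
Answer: 350799/8 + 5880*I*√47 ≈ 43850.0 + 40311.0*I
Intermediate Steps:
C = -4 (C = -6 + 2 = -4)
A(z, Y) = -47/2 + Y/8 + z/8 (A(z, Y) = ((z + Y) - 188)/8 = ((Y + z) - 188)/8 = (-188 + Y + z)/8 = -47/2 + Y/8 + z/8)
p(H) = -4*√H
o(f) = -219 + f² - 4*f*√(7 + 11*f) (o(f) = (f² + (-4*√(11*f + 7))*f) - 219 = (f² + (-4*√(7 + 11*f))*f) - 219 = (f² - 4*f*√(7 + 11*f)) - 219 = -219 + f² - 4*f*√(7 + 11*f))
o(-210) + A(28, -89) = (-219 + (-210)² - 4*(-210)*√(7 + 11*(-210))) + (-47/2 + (⅛)*(-89) + (⅛)*28) = (-219 + 44100 - 4*(-210)*√(7 - 2310)) + (-47/2 - 89/8 + 7/2) = (-219 + 44100 - 4*(-210)*√(-2303)) - 249/8 = (-219 + 44100 - 4*(-210)*7*I*√47) - 249/8 = (-219 + 44100 + 5880*I*√47) - 249/8 = (43881 + 5880*I*√47) - 249/8 = 350799/8 + 5880*I*√47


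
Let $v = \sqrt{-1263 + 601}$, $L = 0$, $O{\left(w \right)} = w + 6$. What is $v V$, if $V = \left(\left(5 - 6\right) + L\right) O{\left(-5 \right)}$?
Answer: $- i \sqrt{662} \approx - 25.729 i$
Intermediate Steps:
$O{\left(w \right)} = 6 + w$
$V = -1$ ($V = \left(\left(5 - 6\right) + 0\right) \left(6 - 5\right) = \left(\left(5 - 6\right) + 0\right) 1 = \left(-1 + 0\right) 1 = \left(-1\right) 1 = -1$)
$v = i \sqrt{662}$ ($v = \sqrt{-662} = i \sqrt{662} \approx 25.729 i$)
$v V = i \sqrt{662} \left(-1\right) = - i \sqrt{662}$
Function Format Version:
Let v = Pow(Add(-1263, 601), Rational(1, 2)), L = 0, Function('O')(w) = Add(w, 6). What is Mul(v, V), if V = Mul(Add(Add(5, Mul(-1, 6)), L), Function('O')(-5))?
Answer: Mul(-1, I, Pow(662, Rational(1, 2))) ≈ Mul(-25.729, I)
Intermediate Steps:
Function('O')(w) = Add(6, w)
V = -1 (V = Mul(Add(Add(5, Mul(-1, 6)), 0), Add(6, -5)) = Mul(Add(Add(5, -6), 0), 1) = Mul(Add(-1, 0), 1) = Mul(-1, 1) = -1)
v = Mul(I, Pow(662, Rational(1, 2))) (v = Pow(-662, Rational(1, 2)) = Mul(I, Pow(662, Rational(1, 2))) ≈ Mul(25.729, I))
Mul(v, V) = Mul(Mul(I, Pow(662, Rational(1, 2))), -1) = Mul(-1, I, Pow(662, Rational(1, 2)))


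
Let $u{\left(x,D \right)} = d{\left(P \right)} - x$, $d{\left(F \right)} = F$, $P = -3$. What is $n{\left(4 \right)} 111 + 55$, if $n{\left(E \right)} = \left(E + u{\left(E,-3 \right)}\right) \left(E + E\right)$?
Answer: $-2609$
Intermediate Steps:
$u{\left(x,D \right)} = -3 - x$
$n{\left(E \right)} = - 6 E$ ($n{\left(E \right)} = \left(E - \left(3 + E\right)\right) \left(E + E\right) = - 3 \cdot 2 E = - 6 E$)
$n{\left(4 \right)} 111 + 55 = \left(-6\right) 4 \cdot 111 + 55 = \left(-24\right) 111 + 55 = -2664 + 55 = -2609$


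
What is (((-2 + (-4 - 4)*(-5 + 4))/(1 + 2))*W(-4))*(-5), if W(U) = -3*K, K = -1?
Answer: -30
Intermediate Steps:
W(U) = 3 (W(U) = -3*(-1) = 3)
(((-2 + (-4 - 4)*(-5 + 4))/(1 + 2))*W(-4))*(-5) = (((-2 + (-4 - 4)*(-5 + 4))/(1 + 2))*3)*(-5) = (((-2 - 8*(-1))/3)*3)*(-5) = (((-2 + 8)*(⅓))*3)*(-5) = ((6*(⅓))*3)*(-5) = (2*3)*(-5) = 6*(-5) = -30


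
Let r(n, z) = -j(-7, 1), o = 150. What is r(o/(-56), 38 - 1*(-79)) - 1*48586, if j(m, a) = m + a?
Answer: -48580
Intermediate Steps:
j(m, a) = a + m
r(n, z) = 6 (r(n, z) = -(1 - 7) = -1*(-6) = 6)
r(o/(-56), 38 - 1*(-79)) - 1*48586 = 6 - 1*48586 = 6 - 48586 = -48580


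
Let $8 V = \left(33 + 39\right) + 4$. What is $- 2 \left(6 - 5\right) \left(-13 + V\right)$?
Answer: $7$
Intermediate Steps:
$V = \frac{19}{2}$ ($V = \frac{\left(33 + 39\right) + 4}{8} = \frac{72 + 4}{8} = \frac{1}{8} \cdot 76 = \frac{19}{2} \approx 9.5$)
$- 2 \left(6 - 5\right) \left(-13 + V\right) = - 2 \left(6 - 5\right) \left(-13 + \frac{19}{2}\right) = \left(-2\right) 1 \left(- \frac{7}{2}\right) = \left(-2\right) \left(- \frac{7}{2}\right) = 7$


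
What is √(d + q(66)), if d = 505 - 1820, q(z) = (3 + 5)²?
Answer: 3*I*√139 ≈ 35.37*I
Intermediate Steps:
q(z) = 64 (q(z) = 8² = 64)
d = -1315
√(d + q(66)) = √(-1315 + 64) = √(-1251) = 3*I*√139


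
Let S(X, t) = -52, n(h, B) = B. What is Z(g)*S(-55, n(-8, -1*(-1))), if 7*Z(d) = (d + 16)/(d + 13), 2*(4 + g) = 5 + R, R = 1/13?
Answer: -234/25 ≈ -9.3600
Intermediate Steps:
R = 1/13 ≈ 0.076923
g = -19/13 (g = -4 + (5 + 1/13)/2 = -4 + (½)*(66/13) = -4 + 33/13 = -19/13 ≈ -1.4615)
Z(d) = (16 + d)/(7*(13 + d)) (Z(d) = ((d + 16)/(d + 13))/7 = ((16 + d)/(13 + d))/7 = (16 + d)/(7*(13 + d)))
Z(g)*S(-55, n(-8, -1*(-1))) = ((16 - 19/13)/(7*(13 - 19/13)))*(-52) = ((⅐)*(189/13)/(150/13))*(-52) = ((⅐)*(13/150)*(189/13))*(-52) = (9/50)*(-52) = -234/25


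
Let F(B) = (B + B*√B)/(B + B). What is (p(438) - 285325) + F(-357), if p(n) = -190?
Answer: -571029/2 + I*√357/2 ≈ -2.8551e+5 + 9.4472*I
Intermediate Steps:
F(B) = (B + B^(3/2))/(2*B) (F(B) = (B + B^(3/2))/((2*B)) = (B + B^(3/2))*(1/(2*B)) = (B + B^(3/2))/(2*B))
(p(438) - 285325) + F(-357) = (-190 - 285325) + (½ + √(-357)/2) = -285515 + (½ + (I*√357)/2) = -285515 + (½ + I*√357/2) = -571029/2 + I*√357/2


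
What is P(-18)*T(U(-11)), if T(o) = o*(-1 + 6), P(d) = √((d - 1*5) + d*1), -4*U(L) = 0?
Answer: 0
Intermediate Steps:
U(L) = 0 (U(L) = -¼*0 = 0)
P(d) = √(-5 + 2*d) (P(d) = √((d - 5) + d) = √((-5 + d) + d) = √(-5 + 2*d))
T(o) = 5*o (T(o) = o*5 = 5*o)
P(-18)*T(U(-11)) = √(-5 + 2*(-18))*(5*0) = √(-5 - 36)*0 = √(-41)*0 = (I*√41)*0 = 0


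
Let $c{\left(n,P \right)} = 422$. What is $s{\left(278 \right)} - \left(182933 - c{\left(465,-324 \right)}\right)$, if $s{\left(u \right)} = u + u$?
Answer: $-181955$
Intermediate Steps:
$s{\left(u \right)} = 2 u$
$s{\left(278 \right)} - \left(182933 - c{\left(465,-324 \right)}\right) = 2 \cdot 278 - \left(182933 - 422\right) = 556 - \left(182933 - 422\right) = 556 - 182511 = -181955$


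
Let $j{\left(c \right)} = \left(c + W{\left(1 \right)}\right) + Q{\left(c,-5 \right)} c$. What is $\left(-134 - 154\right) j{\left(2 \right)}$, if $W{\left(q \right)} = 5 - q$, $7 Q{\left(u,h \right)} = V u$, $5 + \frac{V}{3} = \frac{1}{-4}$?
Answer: $864$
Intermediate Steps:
$V = - \frac{63}{4}$ ($V = -15 + \frac{3}{-4} = -15 + 3 \left(- \frac{1}{4}\right) = -15 - \frac{3}{4} = - \frac{63}{4} \approx -15.75$)
$Q{\left(u,h \right)} = - \frac{9 u}{4}$ ($Q{\left(u,h \right)} = \frac{\left(- \frac{63}{4}\right) u}{7} = - \frac{9 u}{4}$)
$j{\left(c \right)} = 4 + c - \frac{9 c^{2}}{4}$ ($j{\left(c \right)} = \left(c + \left(5 - 1\right)\right) + - \frac{9 c}{4} c = \left(c + \left(5 - 1\right)\right) - \frac{9 c^{2}}{4} = \left(c + 4\right) - \frac{9 c^{2}}{4} = \left(4 + c\right) - \frac{9 c^{2}}{4} = 4 + c - \frac{9 c^{2}}{4}$)
$\left(-134 - 154\right) j{\left(2 \right)} = \left(-134 - 154\right) \left(4 + 2 - \frac{9 \cdot 2^{2}}{4}\right) = - 288 \left(4 + 2 - 9\right) = \left(-288\right) \left(-3\right) = 864$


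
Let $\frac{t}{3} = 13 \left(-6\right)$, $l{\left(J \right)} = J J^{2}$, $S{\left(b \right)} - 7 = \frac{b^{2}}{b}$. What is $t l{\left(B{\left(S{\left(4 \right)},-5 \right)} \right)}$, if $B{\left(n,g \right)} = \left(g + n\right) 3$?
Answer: $-1364688$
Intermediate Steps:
$S{\left(b \right)} = 7 + b$ ($S{\left(b \right)} = 7 + \frac{b^{2}}{b} = 7 + b$)
$B{\left(n,g \right)} = 3 g + 3 n$
$l{\left(J \right)} = J^{3}$
$t = -234$ ($t = 3 \cdot 13 \left(-6\right) = 3 \left(-78\right) = -234$)
$t l{\left(B{\left(S{\left(4 \right)},-5 \right)} \right)} = - 234 \left(3 \left(-5\right) + 3 \left(7 + 4\right)\right)^{3} = - 234 \left(-15 + 3 \cdot 11\right)^{3} = - 234 \left(-15 + 33\right)^{3} = - 234 \cdot 18^{3} = \left(-234\right) 5832 = -1364688$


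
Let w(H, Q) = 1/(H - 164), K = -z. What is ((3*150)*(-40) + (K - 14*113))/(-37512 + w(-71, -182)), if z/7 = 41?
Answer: 4669215/8815321 ≈ 0.52967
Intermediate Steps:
z = 287 (z = 7*41 = 287)
K = -287 (K = -1*287 = -287)
w(H, Q) = 1/(-164 + H)
((3*150)*(-40) + (K - 14*113))/(-37512 + w(-71, -182)) = ((3*150)*(-40) + (-287 - 14*113))/(-37512 + 1/(-164 - 71)) = (450*(-40) + (-287 - 1582))/(-37512 + 1/(-235)) = (-18000 - 1869)/(-37512 - 1/235) = -19869/(-8815321/235) = -19869*(-235/8815321) = 4669215/8815321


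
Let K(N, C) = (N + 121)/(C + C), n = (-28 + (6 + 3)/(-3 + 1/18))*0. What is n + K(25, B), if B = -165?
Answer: -73/165 ≈ -0.44242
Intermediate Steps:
n = 0 (n = (-28 + 9/(-3 + 1/18))*0 = (-28 + 9/(-53/18))*0 = (-28 + 9*(-18/53))*0 = (-28 - 162/53)*0 = -1646/53*0 = 0)
K(N, C) = (121 + N)/(2*C) (K(N, C) = (121 + N)/((2*C)) = (121 + N)*(1/(2*C)) = (121 + N)/(2*C))
n + K(25, B) = 0 + (½)*(121 + 25)/(-165) = 0 + (½)*(-1/165)*146 = 0 - 73/165 = -73/165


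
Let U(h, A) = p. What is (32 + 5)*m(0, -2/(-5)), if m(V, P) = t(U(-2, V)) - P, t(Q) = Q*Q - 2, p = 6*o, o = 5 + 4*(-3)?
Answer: 325896/5 ≈ 65179.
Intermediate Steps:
o = -7 (o = 5 - 12 = -7)
p = -42 (p = 6*(-7) = -42)
U(h, A) = -42
t(Q) = -2 + Q² (t(Q) = Q² - 2 = -2 + Q²)
m(V, P) = 1762 - P (m(V, P) = (-2 + (-42)²) - P = (-2 + 1764) - P = 1762 - P)
(32 + 5)*m(0, -2/(-5)) = (32 + 5)*(1762 - (-2)/(-5)) = 37*(1762 - (-2)*(-1)/5) = 37*(1762 - 1*⅖) = 37*(1762 - ⅖) = 37*(8808/5) = 325896/5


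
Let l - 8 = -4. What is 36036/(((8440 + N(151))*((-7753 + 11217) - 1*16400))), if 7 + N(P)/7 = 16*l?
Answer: -39/123746 ≈ -0.00031516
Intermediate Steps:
l = 4 (l = 8 - 4 = 4)
N(P) = 399 (N(P) = -49 + 7*(16*4) = -49 + 7*64 = -49 + 448 = 399)
36036/(((8440 + N(151))*((-7753 + 11217) - 1*16400))) = 36036/(((8440 + 399)*((-7753 + 11217) - 1*16400))) = 36036/((8839*(3464 - 16400))) = 36036/((8839*(-12936))) = 36036/(-114341304) = 36036*(-1/114341304) = -39/123746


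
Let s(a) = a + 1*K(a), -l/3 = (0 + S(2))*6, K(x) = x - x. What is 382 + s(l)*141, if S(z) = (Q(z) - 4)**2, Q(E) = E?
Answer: -9770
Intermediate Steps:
K(x) = 0
S(z) = (-4 + z)**2 (S(z) = (z - 4)**2 = (-4 + z)**2)
l = -72 (l = -3*(0 + (-4 + 2)**2)*6 = -3*(0 + (-2)**2)*6 = -3*(0 + 4)*6 = -12*6 = -3*24 = -72)
s(a) = a (s(a) = a + 1*0 = a + 0 = a)
382 + s(l)*141 = 382 - 72*141 = 382 - 10152 = -9770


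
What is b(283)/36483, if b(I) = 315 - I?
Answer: 32/36483 ≈ 0.00087712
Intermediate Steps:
b(283)/36483 = (315 - 1*283)/36483 = (315 - 283)*(1/36483) = 32*(1/36483) = 32/36483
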